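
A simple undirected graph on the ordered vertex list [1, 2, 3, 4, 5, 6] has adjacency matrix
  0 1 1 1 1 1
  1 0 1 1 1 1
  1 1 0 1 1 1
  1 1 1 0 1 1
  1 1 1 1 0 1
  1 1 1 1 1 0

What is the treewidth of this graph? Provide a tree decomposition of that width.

Treewidth 5.
One such decomposition:
Bags: B1 = {1, 2, 3, 4, 5, 6}
Tree: (single bag)

With just one bag of size 6, the width is 6 − 1 = 5, so tw(G) ≤ 5. Conversely, {1, 2, 3, 4, 5, 6} is a clique of size 6, and the vertices of any clique must share a bag in every tree decomposition; so some bag has ≥ 6 vertices and tw(G) ≥ 5. The upper and lower bounds meet at 5, so that is the treewidth.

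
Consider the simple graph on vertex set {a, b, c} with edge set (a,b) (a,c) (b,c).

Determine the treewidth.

A width-2 tree decomposition is:
Bags: B1 = {a, b, c}
Tree: (single bag)
With just one bag of size 3, the width is 3 − 1 = 2, so tw(G) ≤ 2. On the other hand G contains the 3-clique {a, b, c}. A clique must lie in a single bag of any decomposition, so no decomposition can have width below 2. Therefore the treewidth is 2.

2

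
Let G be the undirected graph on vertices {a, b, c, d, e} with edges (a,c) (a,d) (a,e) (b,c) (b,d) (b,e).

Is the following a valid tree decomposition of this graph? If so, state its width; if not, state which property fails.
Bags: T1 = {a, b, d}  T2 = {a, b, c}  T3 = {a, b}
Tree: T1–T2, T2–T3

No — vertex e appears in no bag.

A tree decomposition must satisfy three properties: every vertex lies in some bag; for every edge, both endpoints lie together in some bag; and for every vertex, the bags containing it form a connected subtree. Here vertex e appears in no bag, so the decomposition is invalid.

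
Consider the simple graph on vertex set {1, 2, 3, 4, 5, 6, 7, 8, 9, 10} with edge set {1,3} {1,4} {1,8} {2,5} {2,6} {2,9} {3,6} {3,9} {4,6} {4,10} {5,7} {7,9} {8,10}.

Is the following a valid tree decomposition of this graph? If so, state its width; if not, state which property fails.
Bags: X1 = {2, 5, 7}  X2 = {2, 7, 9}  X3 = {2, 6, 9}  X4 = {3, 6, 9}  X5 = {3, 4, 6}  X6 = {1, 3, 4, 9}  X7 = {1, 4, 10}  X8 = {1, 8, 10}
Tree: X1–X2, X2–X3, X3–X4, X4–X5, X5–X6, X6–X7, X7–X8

A tree decomposition must satisfy three properties: every vertex lies in some bag; for every edge, both endpoints lie together in some bag; and for every vertex, the bags containing it form a connected subtree. Here bags containing vertex 9 are not connected in the tree, so the decomposition is invalid.

No — bags containing vertex 9 are not connected in the tree.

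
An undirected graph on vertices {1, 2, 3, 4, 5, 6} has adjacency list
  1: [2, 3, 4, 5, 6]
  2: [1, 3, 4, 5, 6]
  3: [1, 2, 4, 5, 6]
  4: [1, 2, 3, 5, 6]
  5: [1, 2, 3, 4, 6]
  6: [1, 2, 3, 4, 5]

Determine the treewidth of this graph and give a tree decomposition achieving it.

Treewidth 5.
Bags: B1 = {1, 2, 3, 4, 5, 6}
Tree: (single bag)

A single bag containing all 6 vertices is trivially a valid decomposition of width 5. For the lower bound, the 6 vertices {1, 2, 3, 4, 5, 6} are pairwise adjacent, and any tree decomposition puts a clique entirely inside one bag — forcing width ≥ 5. Hence tw(G) = 5 exactly.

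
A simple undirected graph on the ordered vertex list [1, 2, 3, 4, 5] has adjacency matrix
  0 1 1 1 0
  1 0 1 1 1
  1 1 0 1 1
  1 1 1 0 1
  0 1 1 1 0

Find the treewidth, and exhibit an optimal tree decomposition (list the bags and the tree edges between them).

Each bag holds 4 vertices, so the decomposition has width 3, which upper-bounds the treewidth. For the lower bound, the 4 vertices {1, 2, 3, 4} are pairwise adjacent, and any tree decomposition puts a clique entirely inside one bag — forcing width ≥ 3. The upper and lower bounds meet at 3, so that is the treewidth.

Treewidth 3.
One such decomposition:
Bags: B1 = {1, 2, 3, 4}  B2 = {2, 3, 4, 5}
Tree: B1–B2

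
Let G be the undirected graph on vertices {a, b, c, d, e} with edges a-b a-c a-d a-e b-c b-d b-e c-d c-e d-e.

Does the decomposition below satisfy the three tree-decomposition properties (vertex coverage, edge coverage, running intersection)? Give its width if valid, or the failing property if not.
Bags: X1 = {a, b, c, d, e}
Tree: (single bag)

Vertex coverage: the bags together contain {a, b, c, d, e}, the full vertex set. Edge coverage: each edge of G has both endpoints in at least one bag. Running intersection: for every vertex, the bags containing it form a connected subtree. All three properties hold, so this is a valid tree decomposition of width max|bag| − 1 = 4, and hence tw(G) ≤ 4.

Yes; width 4.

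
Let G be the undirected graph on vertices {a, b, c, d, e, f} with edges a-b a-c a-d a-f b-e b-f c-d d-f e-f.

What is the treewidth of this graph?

2

A width-2 tree decomposition is:
Bags: B1 = {a, b, f}  B2 = {a, d, f}  B3 = {b, e, f}  B4 = {a, c, d}
Tree: B1–B2, B1–B3, B2–B4
The largest bag has 3 vertices, giving width 2; this decomposition certifies tw(G) ≤ 2. Conversely, {a, c, d} is a clique of size 3, and the vertices of any clique must share a bag in every tree decomposition; so some bag has ≥ 3 vertices and tw(G) ≥ 2. Combining the bounds, tw(G) = 2.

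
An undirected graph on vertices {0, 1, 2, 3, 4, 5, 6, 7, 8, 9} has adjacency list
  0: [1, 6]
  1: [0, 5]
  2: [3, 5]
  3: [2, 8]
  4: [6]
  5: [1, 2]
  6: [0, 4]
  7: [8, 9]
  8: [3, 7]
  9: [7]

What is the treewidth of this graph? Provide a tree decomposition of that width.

Treewidth 1.
One optimal decomposition is:
Bags: B1 = {4, 6}  B2 = {0, 6}  B3 = {0, 1}  B4 = {1, 5}  B5 = {2, 5}  B6 = {2, 3}  B7 = {3, 8}  B8 = {7, 8}  B9 = {7, 9}
Tree: B1–B2, B2–B3, B3–B4, B4–B5, B5–B6, B6–B7, B7–B8, B8–B9

Every bag has size at most 2, so the width is 2 − 1 = 1 and tw(G) ≤ 1. Any graph with an edge has treewidth ≥ 1, and G has the edge 4–6. The upper and lower bounds meet at 1, so that is the treewidth.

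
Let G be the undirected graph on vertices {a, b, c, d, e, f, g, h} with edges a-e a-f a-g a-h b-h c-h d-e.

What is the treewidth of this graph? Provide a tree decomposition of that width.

Each bag holds 2 vertices, so the decomposition has width 1, which upper-bounds the treewidth. G has an edge, so its treewidth is at least 1. Combining the bounds, tw(G) = 1.

Treewidth 1.
One such decomposition:
Bags: B1 = {a, e}  B2 = {a, g}  B3 = {a, f}  B4 = {a, h}  B5 = {c, h}  B6 = {d, e}  B7 = {b, h}
Tree: B1–B2, B1–B3, B3–B4, B4–B5, B1–B6, B4–B7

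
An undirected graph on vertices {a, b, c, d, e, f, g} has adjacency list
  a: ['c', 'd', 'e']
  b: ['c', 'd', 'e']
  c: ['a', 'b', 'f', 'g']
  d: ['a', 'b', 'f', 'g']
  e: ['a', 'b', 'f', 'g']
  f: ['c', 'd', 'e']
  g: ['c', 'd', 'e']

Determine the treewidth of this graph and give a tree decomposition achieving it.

Every bag has size at most 4, so the width is 4 − 1 = 3 and tw(G) ≤ 3. For the lower bound: the 4 vertex sets {e,g}, {b,d}, {c}, {a} are disjoint, each induces a connected subgraph, and every pair is joined by at least one edge of G. Contracting each set to a single vertex therefore yields K_{4} as a minor, and since treewidth is minor-monotone, tw(G) ≥ tw(K_{4}) = 3. Combining the bounds, tw(G) = 3.

Treewidth 3.
One such decomposition:
Bags: B1 = {c, d, e, g}  B2 = {b, c, d, e}  B3 = {a, c, d, e}  B4 = {c, d, e, f}
Tree: B1–B2, B2–B3, B3–B4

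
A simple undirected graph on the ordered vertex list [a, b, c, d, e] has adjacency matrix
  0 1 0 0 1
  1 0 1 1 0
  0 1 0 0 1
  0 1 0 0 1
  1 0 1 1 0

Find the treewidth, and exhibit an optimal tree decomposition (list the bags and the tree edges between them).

The largest bag has 3 vertices, giving width 2; this decomposition certifies tw(G) ≤ 2. Since e–a–b–d–e is a cycle in G, G is not acyclic. Forests are exactly the graphs of treewidth ≤ 1, so tw(G) ≥ 2. The upper and lower bounds meet at 2, so that is the treewidth.

Treewidth 2.
One such decomposition:
Bags: B1 = {a, b, e}  B2 = {b, d, e}  B3 = {b, c, e}
Tree: B1–B2, B2–B3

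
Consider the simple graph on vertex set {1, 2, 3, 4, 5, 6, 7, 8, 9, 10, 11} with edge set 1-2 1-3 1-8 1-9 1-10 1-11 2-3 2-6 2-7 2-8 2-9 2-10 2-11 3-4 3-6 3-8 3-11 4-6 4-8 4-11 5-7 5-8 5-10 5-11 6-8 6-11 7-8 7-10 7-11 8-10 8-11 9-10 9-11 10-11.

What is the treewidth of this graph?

A width-4 tree decomposition is:
Bags: B1 = {1, 2, 8, 10, 11}  B2 = {2, 7, 8, 10, 11}  B3 = {1, 2, 3, 8, 11}  B4 = {2, 3, 6, 8, 11}  B5 = {5, 7, 8, 10, 11}  B6 = {1, 2, 9, 10, 11}  B7 = {3, 4, 6, 8, 11}
Tree: B1–B2, B1–B3, B3–B4, B2–B5, B1–B6, B4–B7
The largest bag has 5 vertices, giving width 4; this decomposition certifies tw(G) ≤ 4. For the lower bound, the 5 vertices {1, 2, 8, 10, 11} are pairwise adjacent, and any tree decomposition puts a clique entirely inside one bag — forcing width ≥ 4. Combining the bounds, tw(G) = 4.

4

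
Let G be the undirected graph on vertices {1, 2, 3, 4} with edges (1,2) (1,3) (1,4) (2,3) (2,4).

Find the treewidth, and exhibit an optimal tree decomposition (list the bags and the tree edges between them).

Treewidth 2.
One optimal decomposition is:
Bags: B1 = {1, 2, 3}  B2 = {1, 2, 4}
Tree: B1–B2

Each bag holds 3 vertices, so the decomposition has width 2, which upper-bounds the treewidth. For the lower bound, the 3 vertices {1, 2, 3} are pairwise adjacent, and any tree decomposition puts a clique entirely inside one bag — forcing width ≥ 2. Therefore the treewidth is 2.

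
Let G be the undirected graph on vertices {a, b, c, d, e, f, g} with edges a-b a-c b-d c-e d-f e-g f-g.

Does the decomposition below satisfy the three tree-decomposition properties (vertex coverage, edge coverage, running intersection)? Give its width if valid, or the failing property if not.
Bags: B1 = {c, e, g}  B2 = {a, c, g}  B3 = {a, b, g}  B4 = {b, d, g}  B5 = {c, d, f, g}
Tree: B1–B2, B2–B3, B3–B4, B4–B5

No — bags containing vertex c are not connected in the tree.

A tree decomposition must satisfy three properties: every vertex lies in some bag; for every edge, both endpoints lie together in some bag; and for every vertex, the bags containing it form a connected subtree. Here bags containing vertex c are not connected in the tree, so the decomposition is invalid.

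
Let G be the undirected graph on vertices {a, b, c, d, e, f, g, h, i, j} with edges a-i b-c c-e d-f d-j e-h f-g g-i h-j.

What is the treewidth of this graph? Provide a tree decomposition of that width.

Treewidth 1.
One such decomposition:
Bags: B1 = {b, c}  B2 = {c, e}  B3 = {e, h}  B4 = {h, j}  B5 = {d, j}  B6 = {d, f}  B7 = {f, g}  B8 = {g, i}  B9 = {a, i}
Tree: B1–B2, B2–B3, B3–B4, B4–B5, B5–B6, B6–B7, B7–B8, B8–B9

Every bag has size at most 2, so the width is 2 − 1 = 1 and tw(G) ≤ 1. G has an edge, so its treewidth is at least 1. The upper and lower bounds meet at 1, so that is the treewidth.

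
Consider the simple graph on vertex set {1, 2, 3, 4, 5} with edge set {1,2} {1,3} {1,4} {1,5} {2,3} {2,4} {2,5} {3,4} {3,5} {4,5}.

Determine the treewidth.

A width-4 tree decomposition is:
Bags: B1 = {1, 2, 3, 4, 5}
Tree: (single bag)
With just one bag of size 5, the width is 5 − 1 = 4, so tw(G) ≤ 4. For the lower bound, the 5 vertices {1, 2, 3, 4, 5} are pairwise adjacent, and any tree decomposition puts a clique entirely inside one bag — forcing width ≥ 4. Hence tw(G) = 4 exactly.

4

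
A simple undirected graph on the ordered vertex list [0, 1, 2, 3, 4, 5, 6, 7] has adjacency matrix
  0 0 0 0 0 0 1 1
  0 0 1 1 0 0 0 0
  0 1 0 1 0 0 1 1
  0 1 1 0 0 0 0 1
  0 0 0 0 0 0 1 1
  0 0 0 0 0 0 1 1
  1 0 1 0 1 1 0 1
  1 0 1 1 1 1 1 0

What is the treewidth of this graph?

A width-2 tree decomposition is:
Bags: B1 = {2, 6, 7}  B2 = {0, 6, 7}  B3 = {4, 6, 7}  B4 = {2, 3, 7}  B5 = {5, 6, 7}  B6 = {1, 2, 3}
Tree: B1–B2, B1–B3, B1–B4, B3–B5, B4–B6
Each bag holds 3 vertices, so the decomposition has width 2, which upper-bounds the treewidth. For the lower bound, the 3 vertices {1, 2, 3} are pairwise adjacent, and any tree decomposition puts a clique entirely inside one bag — forcing width ≥ 2. The upper and lower bounds meet at 2, so that is the treewidth.

2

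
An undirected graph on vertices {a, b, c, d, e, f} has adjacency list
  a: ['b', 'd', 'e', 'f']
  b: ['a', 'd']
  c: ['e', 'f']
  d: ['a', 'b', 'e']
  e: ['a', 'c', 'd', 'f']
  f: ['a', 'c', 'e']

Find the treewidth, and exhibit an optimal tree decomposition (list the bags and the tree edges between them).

Each bag holds 3 vertices, so the decomposition has width 2, which upper-bounds the treewidth. On the other hand G contains the 3-clique {c, e, f}. A clique must lie in a single bag of any decomposition, so no decomposition can have width below 2. Hence tw(G) = 2 exactly.

Treewidth 2.
Bags: B1 = {a, e, f}  B2 = {c, e, f}  B3 = {a, d, e}  B4 = {a, b, d}
Tree: B1–B2, B1–B3, B3–B4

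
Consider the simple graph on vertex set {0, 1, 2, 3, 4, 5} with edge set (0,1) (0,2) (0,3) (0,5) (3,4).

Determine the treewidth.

1

A width-1 tree decomposition is:
Bags: B1 = {0, 3}  B2 = {0, 1}  B3 = {0, 2}  B4 = {3, 4}  B5 = {0, 5}
Tree: B1–B2, B1–B3, B1–B4, B3–B5
Each bag holds 2 vertices, so the decomposition has width 1, which upper-bounds the treewidth. G has an edge, so its treewidth is at least 1. The upper and lower bounds meet at 1, so that is the treewidth.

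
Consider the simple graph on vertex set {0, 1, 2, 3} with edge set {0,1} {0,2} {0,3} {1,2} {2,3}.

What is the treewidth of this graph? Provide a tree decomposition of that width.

Treewidth 2.
Bags: B1 = {0, 1, 2}  B2 = {0, 2, 3}
Tree: B1–B2

The largest bag has 3 vertices, giving width 2; this decomposition certifies tw(G) ≤ 2. On the other hand G contains the 3-clique {0, 1, 2}. A clique must lie in a single bag of any decomposition, so no decomposition can have width below 2. Combining the bounds, tw(G) = 2.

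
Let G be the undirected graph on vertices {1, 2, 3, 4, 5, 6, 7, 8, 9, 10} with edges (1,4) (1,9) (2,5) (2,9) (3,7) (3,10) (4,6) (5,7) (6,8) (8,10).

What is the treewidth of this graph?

2

A width-2 tree decomposition is:
Bags: B1 = {3, 8, 10}  B2 = {3, 6, 8}  B3 = {3, 4, 6}  B4 = {1, 3, 4}  B5 = {1, 3, 9}  B6 = {2, 3, 9}  B7 = {2, 3, 5}  B8 = {3, 5, 7}
Tree: B1–B2, B2–B3, B3–B4, B4–B5, B5–B6, B6–B7, B7–B8
Each bag holds 3 vertices, so the decomposition has width 2, which upper-bounds the treewidth. For the lower bound, G contains the cycle 3–10–8–6–4–1–9–2–5–7–3, so G is not a forest; only forests have treewidth ≤ 1, hence tw(G) ≥ 2. The upper and lower bounds meet at 2, so that is the treewidth.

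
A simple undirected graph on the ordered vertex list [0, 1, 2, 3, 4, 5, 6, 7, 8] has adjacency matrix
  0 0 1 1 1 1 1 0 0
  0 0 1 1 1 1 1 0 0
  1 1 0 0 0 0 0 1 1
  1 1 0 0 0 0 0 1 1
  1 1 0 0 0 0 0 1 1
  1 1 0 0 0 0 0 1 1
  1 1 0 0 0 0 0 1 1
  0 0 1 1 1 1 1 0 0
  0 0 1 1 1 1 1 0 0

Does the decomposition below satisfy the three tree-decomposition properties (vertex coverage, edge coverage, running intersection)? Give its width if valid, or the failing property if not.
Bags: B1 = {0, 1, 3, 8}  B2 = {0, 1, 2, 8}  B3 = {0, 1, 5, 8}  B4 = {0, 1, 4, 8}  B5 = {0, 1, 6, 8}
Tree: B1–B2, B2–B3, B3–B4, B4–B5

No — vertex 7 appears in no bag.

A tree decomposition must satisfy three properties: every vertex lies in some bag; for every edge, both endpoints lie together in some bag; and for every vertex, the bags containing it form a connected subtree. Here vertex 7 appears in no bag, so the decomposition is invalid.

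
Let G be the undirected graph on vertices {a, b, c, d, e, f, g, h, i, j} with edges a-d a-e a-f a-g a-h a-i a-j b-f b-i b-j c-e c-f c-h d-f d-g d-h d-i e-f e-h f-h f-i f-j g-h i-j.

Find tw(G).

3

A width-3 tree decomposition is:
Bags: B1 = {a, d, g, h}  B2 = {a, d, f, h}  B3 = {a, e, f, h}  B4 = {a, d, f, i}  B5 = {a, f, i, j}  B6 = {c, e, f, h}  B7 = {b, f, i, j}
Tree: B1–B2, B2–B3, B2–B4, B4–B5, B3–B6, B5–B7
Every bag has size at most 4, so the width is 4 − 1 = 3 and tw(G) ≤ 3. For the lower bound, the 4 vertices {a, d, g, h} are pairwise adjacent, and any tree decomposition puts a clique entirely inside one bag — forcing width ≥ 3. Hence tw(G) = 3 exactly.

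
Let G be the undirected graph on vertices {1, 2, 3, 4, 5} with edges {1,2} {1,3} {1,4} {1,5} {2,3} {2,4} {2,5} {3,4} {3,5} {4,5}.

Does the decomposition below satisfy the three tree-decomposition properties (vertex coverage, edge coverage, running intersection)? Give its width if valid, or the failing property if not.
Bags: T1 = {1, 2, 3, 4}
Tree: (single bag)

A tree decomposition must satisfy three properties: every vertex lies in some bag; for every edge, both endpoints lie together in some bag; and for every vertex, the bags containing it form a connected subtree. Here vertex 5 appears in no bag, so the decomposition is invalid.

No — vertex 5 appears in no bag.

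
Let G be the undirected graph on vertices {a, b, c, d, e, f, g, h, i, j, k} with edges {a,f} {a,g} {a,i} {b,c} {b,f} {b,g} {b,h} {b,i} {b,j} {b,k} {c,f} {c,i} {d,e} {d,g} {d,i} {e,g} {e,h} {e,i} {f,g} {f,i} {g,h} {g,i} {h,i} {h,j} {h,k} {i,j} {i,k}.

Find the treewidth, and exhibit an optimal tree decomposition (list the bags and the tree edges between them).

Each bag holds 4 vertices, so the decomposition has width 3, which upper-bounds the treewidth. Conversely, {d, e, g, i} is a clique of size 4, and the vertices of any clique must share a bag in every tree decomposition; so some bag has ≥ 4 vertices and tw(G) ≥ 3. The upper and lower bounds meet at 3, so that is the treewidth.

Treewidth 3.
Bags: B1 = {e, g, h, i}  B2 = {b, g, h, i}  B3 = {d, e, g, i}  B4 = {b, f, g, i}  B5 = {b, h, i, k}  B6 = {a, f, g, i}  B7 = {b, c, f, i}  B8 = {b, h, i, j}
Tree: B1–B2, B1–B3, B2–B4, B2–B5, B4–B6, B4–B7, B2–B8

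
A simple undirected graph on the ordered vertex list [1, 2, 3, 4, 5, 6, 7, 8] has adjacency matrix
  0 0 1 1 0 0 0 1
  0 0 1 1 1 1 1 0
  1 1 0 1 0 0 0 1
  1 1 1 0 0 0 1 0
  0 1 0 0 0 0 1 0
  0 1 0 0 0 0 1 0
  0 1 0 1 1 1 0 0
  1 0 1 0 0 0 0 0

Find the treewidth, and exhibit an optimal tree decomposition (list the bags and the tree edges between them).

Treewidth 2.
Bags: B1 = {2, 3, 4}  B2 = {2, 4, 7}  B3 = {1, 3, 4}  B4 = {1, 3, 8}  B5 = {2, 5, 7}  B6 = {2, 6, 7}
Tree: B1–B2, B1–B3, B3–B4, B2–B5, B2–B6

Every bag has size at most 3, so the width is 3 − 1 = 2 and tw(G) ≤ 2. On the other hand G contains the 3-clique {1, 3, 8}. A clique must lie in a single bag of any decomposition, so no decomposition can have width below 2. Hence tw(G) = 2 exactly.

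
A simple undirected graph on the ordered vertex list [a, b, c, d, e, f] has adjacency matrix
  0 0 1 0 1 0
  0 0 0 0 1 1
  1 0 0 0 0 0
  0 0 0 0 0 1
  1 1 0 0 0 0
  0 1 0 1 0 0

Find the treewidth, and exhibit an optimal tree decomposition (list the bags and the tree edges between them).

The largest bag has 2 vertices, giving width 1; this decomposition certifies tw(G) ≤ 1. G has an edge, so its treewidth is at least 1. Combining the bounds, tw(G) = 1.

Treewidth 1.
One optimal decomposition is:
Bags: B1 = {a, c}  B2 = {a, e}  B3 = {b, e}  B4 = {b, f}  B5 = {d, f}
Tree: B1–B2, B2–B3, B3–B4, B4–B5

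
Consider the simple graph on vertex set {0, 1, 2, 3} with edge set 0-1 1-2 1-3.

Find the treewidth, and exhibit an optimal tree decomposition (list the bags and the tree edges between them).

Every bag has size at most 2, so the width is 2 − 1 = 1 and tw(G) ≤ 1. Since G has at least one edge (e.g. 1–3), it is not an edgeless graph, so tw(G) ≥ 1. The upper and lower bounds meet at 1, so that is the treewidth.

Treewidth 1.
One such decomposition:
Bags: B1 = {1, 3}  B2 = {1, 2}  B3 = {0, 1}
Tree: B1–B2, B1–B3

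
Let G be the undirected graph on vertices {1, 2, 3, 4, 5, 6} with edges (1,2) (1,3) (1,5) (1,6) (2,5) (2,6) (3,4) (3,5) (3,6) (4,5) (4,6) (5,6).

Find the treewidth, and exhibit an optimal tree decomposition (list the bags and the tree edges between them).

Treewidth 3.
Bags: B1 = {1, 3, 5, 6}  B2 = {3, 4, 5, 6}  B3 = {1, 2, 5, 6}
Tree: B1–B2, B1–B3

Every bag has size at most 4, so the width is 4 − 1 = 3 and tw(G) ≤ 3. Conversely, {1, 2, 5, 6} is a clique of size 4, and the vertices of any clique must share a bag in every tree decomposition; so some bag has ≥ 4 vertices and tw(G) ≥ 3. The upper and lower bounds meet at 3, so that is the treewidth.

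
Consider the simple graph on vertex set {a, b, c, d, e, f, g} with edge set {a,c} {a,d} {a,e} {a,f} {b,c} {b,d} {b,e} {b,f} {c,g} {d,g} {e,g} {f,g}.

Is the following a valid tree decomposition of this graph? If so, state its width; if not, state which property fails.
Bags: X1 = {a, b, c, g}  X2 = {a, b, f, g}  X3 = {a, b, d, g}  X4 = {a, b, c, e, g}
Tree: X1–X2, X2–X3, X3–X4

A tree decomposition must satisfy three properties: every vertex lies in some bag; for every edge, both endpoints lie together in some bag; and for every vertex, the bags containing it form a connected subtree. Here bags containing vertex c are not connected in the tree, so the decomposition is invalid.

No — bags containing vertex c are not connected in the tree.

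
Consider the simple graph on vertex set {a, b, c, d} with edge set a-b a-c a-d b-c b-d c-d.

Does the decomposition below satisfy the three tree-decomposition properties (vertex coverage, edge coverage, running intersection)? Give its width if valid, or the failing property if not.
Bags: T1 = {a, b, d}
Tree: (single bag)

A tree decomposition must satisfy three properties: every vertex lies in some bag; for every edge, both endpoints lie together in some bag; and for every vertex, the bags containing it form a connected subtree. Here vertex c appears in no bag, so the decomposition is invalid.

No — vertex c appears in no bag.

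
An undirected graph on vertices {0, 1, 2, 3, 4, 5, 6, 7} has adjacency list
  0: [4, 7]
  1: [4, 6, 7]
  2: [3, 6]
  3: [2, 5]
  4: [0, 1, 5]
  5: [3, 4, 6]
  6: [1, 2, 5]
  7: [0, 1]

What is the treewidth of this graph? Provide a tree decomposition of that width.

Every bag has size at most 3, so the width is 3 − 1 = 2 and tw(G) ≤ 2. Since 3–2–6–5–3 is a cycle in G, G is not acyclic. Forests are exactly the graphs of treewidth ≤ 1, so tw(G) ≥ 2. The upper and lower bounds meet at 2, so that is the treewidth.

Treewidth 2.
One such decomposition:
Bags: B1 = {2, 3, 5}  B2 = {2, 5, 6}  B3 = {4, 5, 6}  B4 = {1, 4, 6}  B5 = {0, 1, 4}  B6 = {0, 1, 7}
Tree: B1–B2, B2–B3, B3–B4, B4–B5, B5–B6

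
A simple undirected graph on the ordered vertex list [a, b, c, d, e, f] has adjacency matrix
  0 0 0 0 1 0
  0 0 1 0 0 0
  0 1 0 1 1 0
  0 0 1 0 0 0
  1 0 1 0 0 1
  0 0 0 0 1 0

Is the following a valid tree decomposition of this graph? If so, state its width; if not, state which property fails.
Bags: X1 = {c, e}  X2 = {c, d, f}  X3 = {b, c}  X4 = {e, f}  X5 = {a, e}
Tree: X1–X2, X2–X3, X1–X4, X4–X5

A tree decomposition must satisfy three properties: every vertex lies in some bag; for every edge, both endpoints lie together in some bag; and for every vertex, the bags containing it form a connected subtree. Here bags containing vertex f are not connected in the tree, so the decomposition is invalid.

No — bags containing vertex f are not connected in the tree.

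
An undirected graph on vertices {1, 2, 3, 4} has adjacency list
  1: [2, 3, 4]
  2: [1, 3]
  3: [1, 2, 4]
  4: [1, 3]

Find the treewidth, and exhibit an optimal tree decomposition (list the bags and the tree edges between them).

Each bag holds 3 vertices, so the decomposition has width 2, which upper-bounds the treewidth. For the lower bound, the 3 vertices {1, 2, 3} are pairwise adjacent, and any tree decomposition puts a clique entirely inside one bag — forcing width ≥ 2. Therefore the treewidth is 2.

Treewidth 2.
One such decomposition:
Bags: B1 = {1, 3, 4}  B2 = {1, 2, 3}
Tree: B1–B2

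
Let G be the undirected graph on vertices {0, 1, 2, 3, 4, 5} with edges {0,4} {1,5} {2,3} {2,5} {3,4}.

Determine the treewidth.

1

A width-1 tree decomposition is:
Bags: B1 = {0, 4}  B2 = {3, 4}  B3 = {2, 3}  B4 = {2, 5}  B5 = {1, 5}
Tree: B1–B2, B2–B3, B3–B4, B4–B5
The largest bag has 2 vertices, giving width 1; this decomposition certifies tw(G) ≤ 1. Since G has at least one edge (e.g. 0–4), it is not an edgeless graph, so tw(G) ≥ 1. Combining the bounds, tw(G) = 1.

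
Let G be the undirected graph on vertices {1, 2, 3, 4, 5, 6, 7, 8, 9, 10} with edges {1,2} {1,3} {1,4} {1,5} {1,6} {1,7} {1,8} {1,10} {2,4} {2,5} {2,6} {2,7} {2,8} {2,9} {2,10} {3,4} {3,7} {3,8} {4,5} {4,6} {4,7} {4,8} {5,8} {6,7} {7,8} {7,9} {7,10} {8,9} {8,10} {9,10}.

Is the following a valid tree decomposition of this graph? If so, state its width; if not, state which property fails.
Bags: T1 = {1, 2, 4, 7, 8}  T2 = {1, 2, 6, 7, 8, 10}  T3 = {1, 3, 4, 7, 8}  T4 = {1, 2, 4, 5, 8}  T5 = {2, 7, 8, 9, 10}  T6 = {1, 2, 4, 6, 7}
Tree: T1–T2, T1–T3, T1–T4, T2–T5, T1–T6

No — bags containing vertex 6 are not connected in the tree.

A tree decomposition must satisfy three properties: every vertex lies in some bag; for every edge, both endpoints lie together in some bag; and for every vertex, the bags containing it form a connected subtree. Here bags containing vertex 6 are not connected in the tree, so the decomposition is invalid.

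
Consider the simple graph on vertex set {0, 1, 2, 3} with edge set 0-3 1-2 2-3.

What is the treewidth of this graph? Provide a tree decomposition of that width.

Every bag has size at most 2, so the width is 2 − 1 = 1 and tw(G) ≤ 1. Since G has at least one edge (e.g. 3–2), it is not an edgeless graph, so tw(G) ≥ 1. Hence tw(G) = 1 exactly.

Treewidth 1.
One optimal decomposition is:
Bags: B1 = {2, 3}  B2 = {0, 3}  B3 = {1, 2}
Tree: B1–B2, B1–B3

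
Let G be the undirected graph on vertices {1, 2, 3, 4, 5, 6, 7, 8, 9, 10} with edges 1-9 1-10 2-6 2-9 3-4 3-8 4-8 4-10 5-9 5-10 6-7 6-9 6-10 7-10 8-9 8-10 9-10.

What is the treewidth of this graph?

2

A width-2 tree decomposition is:
Bags: B1 = {6, 9, 10}  B2 = {2, 6, 9}  B3 = {1, 9, 10}  B4 = {8, 9, 10}  B5 = {5, 9, 10}  B6 = {4, 8, 10}  B7 = {6, 7, 10}  B8 = {3, 4, 8}
Tree: B1–B2, B1–B3, B3–B4, B1–B5, B4–B6, B1–B7, B6–B8
Each bag holds 3 vertices, so the decomposition has width 2, which upper-bounds the treewidth. Conversely, {8, 9, 10} is a clique of size 3, and the vertices of any clique must share a bag in every tree decomposition; so some bag has ≥ 3 vertices and tw(G) ≥ 2. Combining the bounds, tw(G) = 2.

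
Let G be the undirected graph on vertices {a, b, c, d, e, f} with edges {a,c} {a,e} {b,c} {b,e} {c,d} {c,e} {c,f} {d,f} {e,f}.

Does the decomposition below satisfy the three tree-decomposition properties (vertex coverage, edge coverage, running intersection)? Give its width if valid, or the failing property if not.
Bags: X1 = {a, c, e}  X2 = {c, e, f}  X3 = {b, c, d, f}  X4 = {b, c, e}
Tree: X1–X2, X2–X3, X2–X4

No — bags containing vertex b are not connected in the tree.

A tree decomposition must satisfy three properties: every vertex lies in some bag; for every edge, both endpoints lie together in some bag; and for every vertex, the bags containing it form a connected subtree. Here bags containing vertex b are not connected in the tree, so the decomposition is invalid.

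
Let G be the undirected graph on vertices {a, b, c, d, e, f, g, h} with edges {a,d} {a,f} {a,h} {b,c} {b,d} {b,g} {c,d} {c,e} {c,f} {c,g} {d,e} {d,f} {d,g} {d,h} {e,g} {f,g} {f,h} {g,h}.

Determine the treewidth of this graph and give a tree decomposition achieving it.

The largest bag has 4 vertices, giving width 3; this decomposition certifies tw(G) ≤ 3. On the other hand G contains the 4-clique {d, f, g, h}. A clique must lie in a single bag of any decomposition, so no decomposition can have width below 3. Hence tw(G) = 3 exactly.

Treewidth 3.
One optimal decomposition is:
Bags: B1 = {c, d, f, g}  B2 = {c, d, e, g}  B3 = {d, f, g, h}  B4 = {a, d, f, h}  B5 = {b, c, d, g}
Tree: B1–B2, B1–B3, B3–B4, B2–B5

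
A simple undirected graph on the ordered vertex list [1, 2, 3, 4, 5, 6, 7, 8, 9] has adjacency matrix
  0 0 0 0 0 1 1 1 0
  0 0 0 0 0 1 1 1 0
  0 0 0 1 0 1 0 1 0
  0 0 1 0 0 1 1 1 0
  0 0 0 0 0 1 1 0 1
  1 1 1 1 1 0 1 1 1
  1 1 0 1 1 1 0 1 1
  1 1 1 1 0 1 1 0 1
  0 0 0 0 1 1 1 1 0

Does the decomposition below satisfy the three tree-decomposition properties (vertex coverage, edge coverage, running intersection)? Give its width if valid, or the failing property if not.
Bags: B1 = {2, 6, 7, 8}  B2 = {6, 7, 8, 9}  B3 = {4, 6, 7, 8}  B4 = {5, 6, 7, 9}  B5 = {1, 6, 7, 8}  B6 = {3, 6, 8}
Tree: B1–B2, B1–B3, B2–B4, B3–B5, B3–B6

No — edge (4,3) lies in no bag.

A tree decomposition must satisfy three properties: every vertex lies in some bag; for every edge, both endpoints lie together in some bag; and for every vertex, the bags containing it form a connected subtree. Here edge (4,3) lies in no bag, so the decomposition is invalid.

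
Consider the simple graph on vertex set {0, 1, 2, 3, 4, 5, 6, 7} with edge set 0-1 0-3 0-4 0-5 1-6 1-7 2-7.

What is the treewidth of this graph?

A width-1 tree decomposition is:
Bags: B1 = {0, 5}  B2 = {0, 1}  B3 = {1, 7}  B4 = {0, 3}  B5 = {2, 7}  B6 = {0, 4}  B7 = {1, 6}
Tree: B1–B2, B2–B3, B1–B4, B3–B5, B1–B6, B3–B7
Each bag holds 2 vertices, so the decomposition has width 1, which upper-bounds the treewidth. G has an edge, so its treewidth is at least 1. Hence tw(G) = 1 exactly.

1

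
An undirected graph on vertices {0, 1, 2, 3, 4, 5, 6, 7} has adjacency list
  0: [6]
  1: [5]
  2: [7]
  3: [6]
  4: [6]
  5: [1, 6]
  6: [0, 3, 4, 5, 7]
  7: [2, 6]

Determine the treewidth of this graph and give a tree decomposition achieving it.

The largest bag has 2 vertices, giving width 1; this decomposition certifies tw(G) ≤ 1. G has an edge, so its treewidth is at least 1. The upper and lower bounds meet at 1, so that is the treewidth.

Treewidth 1.
One such decomposition:
Bags: B1 = {6, 7}  B2 = {5, 6}  B3 = {2, 7}  B4 = {4, 6}  B5 = {0, 6}  B6 = {3, 6}  B7 = {1, 5}
Tree: B1–B2, B1–B3, B2–B4, B1–B5, B1–B6, B2–B7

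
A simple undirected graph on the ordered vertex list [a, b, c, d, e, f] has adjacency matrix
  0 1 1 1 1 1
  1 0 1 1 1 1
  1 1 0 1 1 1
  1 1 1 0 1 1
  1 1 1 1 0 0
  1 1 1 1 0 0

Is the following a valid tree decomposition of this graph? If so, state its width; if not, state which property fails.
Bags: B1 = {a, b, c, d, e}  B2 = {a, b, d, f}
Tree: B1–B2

A tree decomposition must satisfy three properties: every vertex lies in some bag; for every edge, both endpoints lie together in some bag; and for every vertex, the bags containing it form a connected subtree. Here edge (c,f) lies in no bag, so the decomposition is invalid.

No — edge (c,f) lies in no bag.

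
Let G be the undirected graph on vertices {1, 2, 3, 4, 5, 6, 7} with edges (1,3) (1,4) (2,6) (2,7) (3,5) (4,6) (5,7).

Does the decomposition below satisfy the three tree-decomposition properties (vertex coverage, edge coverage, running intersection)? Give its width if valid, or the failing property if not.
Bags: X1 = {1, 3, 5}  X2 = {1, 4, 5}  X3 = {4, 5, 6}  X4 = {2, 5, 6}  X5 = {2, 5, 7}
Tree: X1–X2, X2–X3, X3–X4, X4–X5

Vertex coverage: the bags together contain {1, 2, 3, 4, 5, 6, 7}, the full vertex set. Edge coverage: each edge of G has both endpoints in at least one bag. Running intersection: for every vertex, the bags containing it form a connected subtree. All three properties hold, so this is a valid tree decomposition of width max|bag| − 1 = 2, and hence tw(G) ≤ 2.

Yes; width 2.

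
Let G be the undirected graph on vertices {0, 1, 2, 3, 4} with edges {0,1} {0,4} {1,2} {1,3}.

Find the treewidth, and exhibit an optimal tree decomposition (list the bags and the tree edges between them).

Treewidth 1.
One such decomposition:
Bags: B1 = {0, 4}  B2 = {0, 1}  B3 = {1, 2}  B4 = {1, 3}
Tree: B1–B2, B2–B3, B2–B4

Every bag has size at most 2, so the width is 2 − 1 = 1 and tw(G) ≤ 1. Any graph with an edge has treewidth ≥ 1, and G has the edge 0–4. Therefore the treewidth is 1.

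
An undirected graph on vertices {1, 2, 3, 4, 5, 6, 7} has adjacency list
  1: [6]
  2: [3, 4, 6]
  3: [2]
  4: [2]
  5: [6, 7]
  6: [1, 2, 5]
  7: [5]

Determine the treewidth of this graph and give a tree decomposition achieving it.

Each bag holds 2 vertices, so the decomposition has width 1, which upper-bounds the treewidth. G has an edge, so its treewidth is at least 1. Combining the bounds, tw(G) = 1.

Treewidth 1.
One such decomposition:
Bags: B1 = {2, 6}  B2 = {2, 3}  B3 = {5, 6}  B4 = {1, 6}  B5 = {5, 7}  B6 = {2, 4}
Tree: B1–B2, B1–B3, B3–B4, B3–B5, B1–B6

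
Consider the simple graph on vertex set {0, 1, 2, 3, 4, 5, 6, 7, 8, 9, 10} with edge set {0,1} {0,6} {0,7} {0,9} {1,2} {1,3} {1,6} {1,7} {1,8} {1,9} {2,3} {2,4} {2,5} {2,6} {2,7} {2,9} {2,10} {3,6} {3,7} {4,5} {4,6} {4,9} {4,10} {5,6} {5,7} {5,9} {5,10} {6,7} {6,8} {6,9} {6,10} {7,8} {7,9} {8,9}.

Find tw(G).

A width-4 tree decomposition is:
Bags: B1 = {2, 5, 6, 7, 9}  B2 = {1, 2, 6, 7, 9}  B3 = {2, 4, 5, 6, 9}  B4 = {1, 2, 3, 6, 7}  B5 = {2, 4, 5, 6, 10}  B6 = {0, 1, 6, 7, 9}  B7 = {1, 6, 7, 8, 9}
Tree: B1–B2, B1–B3, B2–B4, B3–B5, B2–B6, B2–B7
The largest bag has 5 vertices, giving width 4; this decomposition certifies tw(G) ≤ 4. For the lower bound, the 5 vertices {0, 1, 6, 7, 9} are pairwise adjacent, and any tree decomposition puts a clique entirely inside one bag — forcing width ≥ 4. Therefore the treewidth is 4.

4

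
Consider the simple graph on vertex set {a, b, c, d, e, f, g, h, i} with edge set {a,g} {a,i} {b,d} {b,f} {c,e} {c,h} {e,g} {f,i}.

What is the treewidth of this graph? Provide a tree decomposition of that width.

Treewidth 1.
Bags: B1 = {b, d}  B2 = {b, f}  B3 = {f, i}  B4 = {a, i}  B5 = {a, g}  B6 = {e, g}  B7 = {c, e}  B8 = {c, h}
Tree: B1–B2, B2–B3, B3–B4, B4–B5, B5–B6, B6–B7, B7–B8

The largest bag has 2 vertices, giving width 1; this decomposition certifies tw(G) ≤ 1. Since G has at least one edge (e.g. d–b), it is not an edgeless graph, so tw(G) ≥ 1. Therefore the treewidth is 1.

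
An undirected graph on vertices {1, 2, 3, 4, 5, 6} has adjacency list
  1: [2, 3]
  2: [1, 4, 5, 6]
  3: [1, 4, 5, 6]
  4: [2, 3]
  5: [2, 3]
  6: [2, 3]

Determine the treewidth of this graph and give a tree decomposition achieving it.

Treewidth 2.
One optimal decomposition is:
Bags: B1 = {2, 3, 5}  B2 = {1, 2, 3}  B3 = {2, 3, 4}  B4 = {2, 3, 6}
Tree: B1–B2, B2–B3, B3–B4

Every bag has size at most 3, so the width is 3 − 1 = 2 and tw(G) ≤ 2. For the lower bound, G contains the cycle 5–2–1–3–5, so G is not a forest; only forests have treewidth ≤ 1, hence tw(G) ≥ 2. Combining the bounds, tw(G) = 2.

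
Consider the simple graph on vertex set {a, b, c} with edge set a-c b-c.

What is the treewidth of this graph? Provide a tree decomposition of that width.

Each bag holds 2 vertices, so the decomposition has width 1, which upper-bounds the treewidth. G has an edge, so its treewidth is at least 1. Therefore the treewidth is 1.

Treewidth 1.
One optimal decomposition is:
Bags: B1 = {b, c}  B2 = {a, c}
Tree: B1–B2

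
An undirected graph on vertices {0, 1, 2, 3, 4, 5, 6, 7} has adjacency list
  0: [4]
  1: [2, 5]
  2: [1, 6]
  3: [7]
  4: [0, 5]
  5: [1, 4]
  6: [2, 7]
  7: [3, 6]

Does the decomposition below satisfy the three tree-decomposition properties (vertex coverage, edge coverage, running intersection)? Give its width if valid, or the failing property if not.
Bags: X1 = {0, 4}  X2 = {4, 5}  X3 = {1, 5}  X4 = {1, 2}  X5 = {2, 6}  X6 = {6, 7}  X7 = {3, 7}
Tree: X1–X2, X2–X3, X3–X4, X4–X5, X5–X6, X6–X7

Yes; width 1.

Vertex coverage: the bags together contain {0, 1, 2, 3, 4, 5, 6, 7}, the full vertex set. Edge coverage: each edge of G has both endpoints in at least one bag. Running intersection: for every vertex, the bags containing it form a connected subtree. All three properties hold, so this is a valid tree decomposition of width max|bag| − 1 = 1, and hence tw(G) ≤ 1.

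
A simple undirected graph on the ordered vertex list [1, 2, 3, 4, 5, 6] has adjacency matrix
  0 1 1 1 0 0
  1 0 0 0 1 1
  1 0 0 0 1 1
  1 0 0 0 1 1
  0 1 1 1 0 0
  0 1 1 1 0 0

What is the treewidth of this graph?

3

A width-3 tree decomposition is:
Bags: B1 = {1, 2, 5, 6}  B2 = {1, 3, 5, 6}  B3 = {1, 4, 5, 6}
Tree: B1–B2, B2–B3
Every bag has size at most 4, so the width is 4 − 1 = 3 and tw(G) ≤ 3. For the lower bound: the 4 vertex sets {2,6}, {1,3}, {5}, {4} are disjoint, each induces a connected subgraph, and every pair is joined by at least one edge of G. Contracting each set to a single vertex therefore yields K_{4} as a minor, and since treewidth is minor-monotone, tw(G) ≥ tw(K_{4}) = 3. Therefore the treewidth is 3.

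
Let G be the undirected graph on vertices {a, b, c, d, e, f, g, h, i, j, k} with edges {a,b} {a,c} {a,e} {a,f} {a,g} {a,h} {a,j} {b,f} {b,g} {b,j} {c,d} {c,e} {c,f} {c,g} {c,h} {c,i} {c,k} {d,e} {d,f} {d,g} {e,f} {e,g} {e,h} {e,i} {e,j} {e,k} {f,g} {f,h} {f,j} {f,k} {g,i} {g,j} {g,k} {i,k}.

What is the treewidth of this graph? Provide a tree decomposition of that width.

The largest bag has 5 vertices, giving width 4; this decomposition certifies tw(G) ≤ 4. For the lower bound, the 5 vertices {a, e, f, g, j} are pairwise adjacent, and any tree decomposition puts a clique entirely inside one bag — forcing width ≥ 4. Therefore the treewidth is 4.

Treewidth 4.
One optimal decomposition is:
Bags: B1 = {a, c, e, f, h}  B2 = {a, c, e, f, g}  B3 = {a, e, f, g, j}  B4 = {c, e, f, g, k}  B5 = {c, d, e, f, g}  B6 = {a, b, f, g, j}  B7 = {c, e, g, i, k}
Tree: B1–B2, B2–B3, B2–B4, B4–B5, B3–B6, B4–B7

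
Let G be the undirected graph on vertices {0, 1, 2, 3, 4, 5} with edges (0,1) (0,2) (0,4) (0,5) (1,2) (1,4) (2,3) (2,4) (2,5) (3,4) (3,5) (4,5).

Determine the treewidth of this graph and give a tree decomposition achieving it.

Treewidth 3.
One such decomposition:
Bags: B1 = {2, 3, 4, 5}  B2 = {0, 2, 4, 5}  B3 = {0, 1, 2, 4}
Tree: B1–B2, B2–B3

Every bag has size at most 4, so the width is 4 − 1 = 3 and tw(G) ≤ 3. For the lower bound, the 4 vertices {0, 1, 2, 4} are pairwise adjacent, and any tree decomposition puts a clique entirely inside one bag — forcing width ≥ 3. The upper and lower bounds meet at 3, so that is the treewidth.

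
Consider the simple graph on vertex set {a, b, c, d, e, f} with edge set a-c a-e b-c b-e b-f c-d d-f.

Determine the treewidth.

A width-2 tree decomposition is:
Bags: B1 = {a, c, e}  B2 = {b, c, e}  B3 = {b, c, d}  B4 = {b, d, f}
Tree: B1–B2, B2–B3, B3–B4
The largest bag has 3 vertices, giving width 2; this decomposition certifies tw(G) ≤ 2. For the lower bound, G contains the cycle a–e–b–c–a, so G is not a forest; only forests have treewidth ≤ 1, hence tw(G) ≥ 2. The upper and lower bounds meet at 2, so that is the treewidth.

2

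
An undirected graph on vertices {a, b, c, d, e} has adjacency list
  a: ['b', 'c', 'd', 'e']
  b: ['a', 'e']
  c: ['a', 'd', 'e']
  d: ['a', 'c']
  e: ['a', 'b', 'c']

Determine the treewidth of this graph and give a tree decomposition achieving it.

Each bag holds 3 vertices, so the decomposition has width 2, which upper-bounds the treewidth. Conversely, {a, c, d} is a clique of size 3, and the vertices of any clique must share a bag in every tree decomposition; so some bag has ≥ 3 vertices and tw(G) ≥ 2. The upper and lower bounds meet at 2, so that is the treewidth.

Treewidth 2.
One such decomposition:
Bags: B1 = {a, c, e}  B2 = {a, b, e}  B3 = {a, c, d}
Tree: B1–B2, B1–B3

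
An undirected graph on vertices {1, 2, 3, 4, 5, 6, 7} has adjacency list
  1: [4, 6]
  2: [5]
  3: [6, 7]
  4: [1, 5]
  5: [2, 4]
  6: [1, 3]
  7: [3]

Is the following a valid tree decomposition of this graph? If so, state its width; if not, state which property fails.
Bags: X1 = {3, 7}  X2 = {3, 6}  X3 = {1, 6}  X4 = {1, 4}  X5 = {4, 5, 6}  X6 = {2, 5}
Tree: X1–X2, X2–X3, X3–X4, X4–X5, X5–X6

A tree decomposition must satisfy three properties: every vertex lies in some bag; for every edge, both endpoints lie together in some bag; and for every vertex, the bags containing it form a connected subtree. Here bags containing vertex 6 are not connected in the tree, so the decomposition is invalid.

No — bags containing vertex 6 are not connected in the tree.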